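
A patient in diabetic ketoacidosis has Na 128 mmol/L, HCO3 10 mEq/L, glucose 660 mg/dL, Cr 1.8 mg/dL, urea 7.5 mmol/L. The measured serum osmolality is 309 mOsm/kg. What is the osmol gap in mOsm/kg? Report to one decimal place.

Calculated osmolality = 2·Na + glucose/18 + urea
= 2·128 + 660/18 + 7.5
= 256 + 36.67 + 7.50
= 300.17 mOsm/kg ≈ 300.2 mOsm/kg
Osmolar gap = measured − calculated = 309 − 300.2 = 8.8 mOsm/kg

8.8 mOsm/kg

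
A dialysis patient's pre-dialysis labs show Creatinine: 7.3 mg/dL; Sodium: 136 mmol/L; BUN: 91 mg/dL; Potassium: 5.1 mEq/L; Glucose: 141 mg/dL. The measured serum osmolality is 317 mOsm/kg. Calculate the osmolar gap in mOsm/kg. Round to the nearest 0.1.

4.7 mOsm/kg

Calculated osmolality = 2·Na + glucose/18 + BUN/2.8
= 2·136 + 141/18 + 91/2.8
= 272 + 7.83 + 32.50
= 312.33 mOsm/kg ≈ 312.3 mOsm/kg
Osmolar gap = measured − calculated = 317 − 312.3 = 4.7 mOsm/kg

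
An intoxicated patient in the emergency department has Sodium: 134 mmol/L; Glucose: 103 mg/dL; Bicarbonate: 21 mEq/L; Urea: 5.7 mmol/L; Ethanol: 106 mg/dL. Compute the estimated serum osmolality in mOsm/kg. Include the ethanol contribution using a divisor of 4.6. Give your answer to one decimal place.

Calculated osmolality = 2·Na + glucose/18 + urea + ethanol/4.6
= 2·134 + 103/18 + 5.7 + 106/4.6
= 268 + 5.72 + 5.70 + 23.04
= 302.46 mOsm/kg

302.5 mOsm/kg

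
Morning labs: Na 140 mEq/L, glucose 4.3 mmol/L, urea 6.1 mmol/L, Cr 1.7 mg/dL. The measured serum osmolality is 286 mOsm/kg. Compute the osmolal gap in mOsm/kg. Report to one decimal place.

-4.4 mOsm/kg

Calculated osmolality = 2·Na + glucose + urea
= 2·140 + 4.3 + 6.1
= 280 + 4.30 + 6.10
= 290.4 mOsm/kg ≈ 290.4 mOsm/kg
Osmolar gap = measured − calculated = 286 − 290.4 = -4.4 mOsm/kg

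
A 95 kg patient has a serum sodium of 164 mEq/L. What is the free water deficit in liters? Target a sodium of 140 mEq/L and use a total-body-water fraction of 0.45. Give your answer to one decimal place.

7.3 L

TBW = 0.45 · 95 = 42.75 L
Free water deficit = TBW · (Na/140 − 1)
= 42.75 · (164/140 − 1)
= 42.75 · 0.1714
= 7.33 L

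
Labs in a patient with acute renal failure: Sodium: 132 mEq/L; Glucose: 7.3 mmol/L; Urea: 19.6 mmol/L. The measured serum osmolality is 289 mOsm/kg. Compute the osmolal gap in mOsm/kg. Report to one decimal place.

-1.9 mOsm/kg

Calculated osmolality = 2·Na + glucose + urea
= 2·132 + 7.3 + 19.6
= 264 + 7.30 + 19.60
= 290.9 mOsm/kg ≈ 290.9 mOsm/kg
Osmolar gap = measured − calculated = 289 − 290.9 = -1.9 mOsm/kg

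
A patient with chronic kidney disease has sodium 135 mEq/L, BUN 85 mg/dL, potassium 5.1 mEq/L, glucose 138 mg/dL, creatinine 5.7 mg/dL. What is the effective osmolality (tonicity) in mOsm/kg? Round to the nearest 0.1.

277.7 mOsm/kg

Effective osmolality excludes urea (freely permeant across cell membranes):
2·Na + glucose/18
= 2·135 + 138/18
= 270 + 7.67
= 277.67 mOsm/kg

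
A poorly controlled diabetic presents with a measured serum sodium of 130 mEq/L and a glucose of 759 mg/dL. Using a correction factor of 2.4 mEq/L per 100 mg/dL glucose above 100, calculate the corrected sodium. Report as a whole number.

Corrected Na = measured Na + 2.4 · (glucose − 100)/100
= 130 + 2.4 · (759 − 100)/100
= 130 + 15.8
= 145.8 mEq/L

146 mEq/L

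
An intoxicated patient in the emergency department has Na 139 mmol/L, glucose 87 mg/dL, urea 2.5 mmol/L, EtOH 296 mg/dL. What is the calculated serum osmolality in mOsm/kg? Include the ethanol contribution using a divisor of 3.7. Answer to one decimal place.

365.3 mOsm/kg

Calculated osmolality = 2·Na + glucose/18 + urea + ethanol/3.7
= 2·139 + 87/18 + 2.5 + 296/3.7
= 278 + 4.83 + 2.50 + 80
= 365.33 mOsm/kg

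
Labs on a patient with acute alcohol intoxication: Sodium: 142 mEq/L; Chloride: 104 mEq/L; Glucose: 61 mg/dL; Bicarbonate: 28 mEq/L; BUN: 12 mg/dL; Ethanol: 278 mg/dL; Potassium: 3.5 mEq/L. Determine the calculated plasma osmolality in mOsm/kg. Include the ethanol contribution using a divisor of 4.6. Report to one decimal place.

Calculated osmolality = 2·Na + glucose/18 + BUN/2.8 + ethanol/4.6
= 2·142 + 61/18 + 12/2.8 + 278/4.6
= 284 + 3.39 + 4.29 + 60.43
= 352.11 mOsm/kg

352.1 mOsm/kg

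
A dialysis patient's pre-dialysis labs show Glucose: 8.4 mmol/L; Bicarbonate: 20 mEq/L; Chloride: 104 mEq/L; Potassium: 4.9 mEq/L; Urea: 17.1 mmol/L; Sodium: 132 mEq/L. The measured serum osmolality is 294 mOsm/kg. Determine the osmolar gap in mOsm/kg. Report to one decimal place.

4.5 mOsm/kg

Calculated osmolality = 2·Na + glucose + urea
= 2·132 + 8.4 + 17.1
= 264 + 8.40 + 17.10
= 289.5 mOsm/kg ≈ 289.5 mOsm/kg
Osmolar gap = measured − calculated = 294 − 289.5 = 4.5 mOsm/kg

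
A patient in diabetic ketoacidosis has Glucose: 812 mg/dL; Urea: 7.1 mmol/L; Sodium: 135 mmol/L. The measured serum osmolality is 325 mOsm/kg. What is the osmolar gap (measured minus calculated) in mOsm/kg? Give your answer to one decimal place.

Calculated osmolality = 2·Na + glucose/18 + urea
= 2·135 + 812/18 + 7.1
= 270 + 45.11 + 7.10
= 322.21 mOsm/kg ≈ 322.2 mOsm/kg
Osmolar gap = measured − calculated = 325 − 322.2 = 2.8 mOsm/kg

2.8 mOsm/kg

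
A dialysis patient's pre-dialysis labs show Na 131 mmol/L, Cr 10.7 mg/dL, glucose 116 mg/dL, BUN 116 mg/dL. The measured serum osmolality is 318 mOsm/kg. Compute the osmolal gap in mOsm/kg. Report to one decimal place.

8.1 mOsm/kg

Calculated osmolality = 2·Na + glucose/18 + BUN/2.8
= 2·131 + 116/18 + 116/2.8
= 262 + 6.44 + 41.43
= 309.87 mOsm/kg ≈ 309.9 mOsm/kg
Osmolar gap = measured − calculated = 318 − 309.9 = 8.1 mOsm/kg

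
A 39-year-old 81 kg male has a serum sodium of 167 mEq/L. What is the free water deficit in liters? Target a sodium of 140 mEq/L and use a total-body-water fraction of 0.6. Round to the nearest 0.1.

TBW = 0.6 · 81 = 48.6 L
Free water deficit = TBW · (Na/140 − 1)
= 48.6 · (167/140 − 1)
= 48.6 · 0.1929
= 9.37 L

9.4 L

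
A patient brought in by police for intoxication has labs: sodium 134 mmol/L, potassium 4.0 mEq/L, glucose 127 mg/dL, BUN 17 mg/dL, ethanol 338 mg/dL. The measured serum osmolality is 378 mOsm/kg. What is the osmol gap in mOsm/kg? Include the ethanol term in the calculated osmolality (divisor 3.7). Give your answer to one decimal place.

Calculated osmolality = 2·Na + glucose/18 + BUN/2.8 + ethanol/3.7
= 2·134 + 127/18 + 17/2.8 + 338/3.7
= 268 + 7.06 + 6.07 + 91.35
= 372.48 mOsm/kg ≈ 372.5 mOsm/kg
Osmolar gap = measured − calculated = 378 − 372.5 = 5.5 mOsm/kg

5.5 mOsm/kg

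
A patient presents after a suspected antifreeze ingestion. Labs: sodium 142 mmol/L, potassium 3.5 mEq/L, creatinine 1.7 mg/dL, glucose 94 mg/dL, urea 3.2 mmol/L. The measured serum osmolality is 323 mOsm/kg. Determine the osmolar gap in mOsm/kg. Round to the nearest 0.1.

30.6 mOsm/kg

Calculated osmolality = 2·Na + glucose/18 + urea
= 2·142 + 94/18 + 3.2
= 284 + 5.22 + 3.20
= 292.42 mOsm/kg ≈ 292.4 mOsm/kg
Osmolar gap = measured − calculated = 323 − 292.4 = 30.6 mOsm/kg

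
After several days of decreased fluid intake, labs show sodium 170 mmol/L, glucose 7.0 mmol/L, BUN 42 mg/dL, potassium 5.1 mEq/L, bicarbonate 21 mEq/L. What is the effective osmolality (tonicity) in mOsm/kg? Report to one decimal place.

Effective osmolality excludes urea (freely permeant across cell membranes):
2·Na + glucose
= 2·170 + 7
= 340 + 7
= 347 mOsm/kg

347.0 mOsm/kg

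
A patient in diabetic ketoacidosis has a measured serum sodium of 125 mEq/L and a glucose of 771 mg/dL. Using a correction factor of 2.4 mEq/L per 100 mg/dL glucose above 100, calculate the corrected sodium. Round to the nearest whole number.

141 mEq/L

Corrected Na = measured Na + 2.4 · (glucose − 100)/100
= 125 + 2.4 · (771 − 100)/100
= 125 + 16.1
= 141.1 mEq/L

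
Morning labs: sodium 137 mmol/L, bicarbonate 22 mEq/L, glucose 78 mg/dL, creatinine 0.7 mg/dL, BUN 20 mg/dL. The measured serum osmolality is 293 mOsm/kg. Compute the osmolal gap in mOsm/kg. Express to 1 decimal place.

7.5 mOsm/kg

Calculated osmolality = 2·Na + glucose/18 + BUN/2.8
= 2·137 + 78/18 + 20/2.8
= 274 + 4.33 + 7.14
= 285.47 mOsm/kg ≈ 285.5 mOsm/kg
Osmolar gap = measured − calculated = 293 − 285.5 = 7.5 mOsm/kg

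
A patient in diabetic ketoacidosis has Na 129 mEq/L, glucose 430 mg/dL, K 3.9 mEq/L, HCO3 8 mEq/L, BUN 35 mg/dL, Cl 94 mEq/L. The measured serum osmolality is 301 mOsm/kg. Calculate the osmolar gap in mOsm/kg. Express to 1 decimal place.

Calculated osmolality = 2·Na + glucose/18 + BUN/2.8
= 2·129 + 430/18 + 35/2.8
= 258 + 23.89 + 12.50
= 294.39 mOsm/kg ≈ 294.4 mOsm/kg
Osmolar gap = measured − calculated = 301 − 294.4 = 6.6 mOsm/kg

6.6 mOsm/kg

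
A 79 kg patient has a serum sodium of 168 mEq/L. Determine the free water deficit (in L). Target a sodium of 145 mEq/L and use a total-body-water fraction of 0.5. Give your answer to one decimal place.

6.3 L

TBW = 0.5 · 79 = 39.5 L
Free water deficit = TBW · (Na/145 − 1)
= 39.5 · (168/145 − 1)
= 39.5 · 0.1586
= 6.26 L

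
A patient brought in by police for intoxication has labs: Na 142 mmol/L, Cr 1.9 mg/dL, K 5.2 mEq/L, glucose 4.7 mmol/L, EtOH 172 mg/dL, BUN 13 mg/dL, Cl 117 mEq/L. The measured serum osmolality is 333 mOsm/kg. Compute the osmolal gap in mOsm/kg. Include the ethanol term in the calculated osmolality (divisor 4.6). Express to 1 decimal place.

Calculated osmolality = 2·Na + glucose + BUN/2.8 + ethanol/4.6
= 2·142 + 4.7 + 13/2.8 + 172/4.6
= 284 + 4.70 + 4.64 + 37.39
= 330.73 mOsm/kg ≈ 330.7 mOsm/kg
Osmolar gap = measured − calculated = 333 − 330.7 = 2.3 mOsm/kg

2.3 mOsm/kg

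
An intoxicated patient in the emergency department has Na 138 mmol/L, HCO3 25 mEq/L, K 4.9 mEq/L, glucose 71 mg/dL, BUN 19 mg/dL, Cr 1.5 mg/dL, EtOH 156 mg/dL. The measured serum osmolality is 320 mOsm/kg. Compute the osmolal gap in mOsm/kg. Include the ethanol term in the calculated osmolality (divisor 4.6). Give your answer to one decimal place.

-0.6 mOsm/kg

Calculated osmolality = 2·Na + glucose/18 + BUN/2.8 + ethanol/4.6
= 2·138 + 71/18 + 19/2.8 + 156/4.6
= 276 + 3.94 + 6.79 + 33.91
= 320.64 mOsm/kg ≈ 320.6 mOsm/kg
Osmolar gap = measured − calculated = 320 − 320.6 = -0.6 mOsm/kg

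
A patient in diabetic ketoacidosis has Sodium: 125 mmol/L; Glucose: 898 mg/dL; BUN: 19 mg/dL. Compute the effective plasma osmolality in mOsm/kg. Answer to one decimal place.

299.9 mOsm/kg

Effective osmolality excludes urea (freely permeant across cell membranes):
2·Na + glucose/18
= 2·125 + 898/18
= 250 + 49.89
= 299.89 mOsm/kg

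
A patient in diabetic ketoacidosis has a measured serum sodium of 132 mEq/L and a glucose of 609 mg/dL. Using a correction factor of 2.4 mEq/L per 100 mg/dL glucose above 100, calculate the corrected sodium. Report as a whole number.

Corrected Na = measured Na + 2.4 · (glucose − 100)/100
= 132 + 2.4 · (609 − 100)/100
= 132 + 12.2
= 144.2 mEq/L

144 mEq/L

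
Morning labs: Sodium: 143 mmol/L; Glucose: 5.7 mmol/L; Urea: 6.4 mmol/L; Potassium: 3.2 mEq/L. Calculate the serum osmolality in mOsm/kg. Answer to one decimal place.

Calculated osmolality = 2·Na + glucose + urea
= 2·143 + 5.7 + 6.4
= 286 + 5.70 + 6.40
= 298.1 mOsm/kg

298.1 mOsm/kg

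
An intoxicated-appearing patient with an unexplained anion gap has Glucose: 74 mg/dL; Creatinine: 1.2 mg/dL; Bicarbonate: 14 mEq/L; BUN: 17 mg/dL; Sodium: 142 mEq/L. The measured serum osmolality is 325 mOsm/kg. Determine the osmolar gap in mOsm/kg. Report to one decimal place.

30.8 mOsm/kg

Calculated osmolality = 2·Na + glucose/18 + BUN/2.8
= 2·142 + 74/18 + 17/2.8
= 284 + 4.11 + 6.07
= 294.18 mOsm/kg ≈ 294.2 mOsm/kg
Osmolar gap = measured − calculated = 325 − 294.2 = 30.8 mOsm/kg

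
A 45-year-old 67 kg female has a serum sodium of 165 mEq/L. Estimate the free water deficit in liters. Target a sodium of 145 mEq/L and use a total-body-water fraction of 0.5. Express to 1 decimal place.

TBW = 0.5 · 67 = 33.5 L
Free water deficit = TBW · (Na/145 − 1)
= 33.5 · (165/145 − 1)
= 33.5 · 0.1379
= 4.62 L

4.6 L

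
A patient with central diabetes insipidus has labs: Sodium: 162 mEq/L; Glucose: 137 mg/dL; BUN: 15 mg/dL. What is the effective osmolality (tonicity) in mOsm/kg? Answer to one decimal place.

331.6 mOsm/kg

Effective osmolality excludes urea (freely permeant across cell membranes):
2·Na + glucose/18
= 2·162 + 137/18
= 324 + 7.61
= 331.61 mOsm/kg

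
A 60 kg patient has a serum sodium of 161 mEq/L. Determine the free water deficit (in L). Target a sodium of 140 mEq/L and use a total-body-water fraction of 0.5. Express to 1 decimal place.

TBW = 0.5 · 60 = 30 L
Free water deficit = TBW · (Na/140 − 1)
= 30 · (161/140 − 1)
= 30 · 0.15
= 4.5 L

4.5 L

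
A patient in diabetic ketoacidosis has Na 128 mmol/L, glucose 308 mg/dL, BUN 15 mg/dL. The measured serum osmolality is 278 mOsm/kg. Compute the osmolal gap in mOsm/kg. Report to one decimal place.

-0.5 mOsm/kg

Calculated osmolality = 2·Na + glucose/18 + BUN/2.8
= 2·128 + 308/18 + 15/2.8
= 256 + 17.11 + 5.36
= 278.47 mOsm/kg ≈ 278.5 mOsm/kg
Osmolar gap = measured − calculated = 278 − 278.5 = -0.5 mOsm/kg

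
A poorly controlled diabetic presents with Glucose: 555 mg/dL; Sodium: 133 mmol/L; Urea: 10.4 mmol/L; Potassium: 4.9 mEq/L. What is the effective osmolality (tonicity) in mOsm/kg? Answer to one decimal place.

296.8 mOsm/kg

Effective osmolality excludes urea (freely permeant across cell membranes):
2·Na + glucose/18
= 2·133 + 555/18
= 266 + 30.83
= 296.83 mOsm/kg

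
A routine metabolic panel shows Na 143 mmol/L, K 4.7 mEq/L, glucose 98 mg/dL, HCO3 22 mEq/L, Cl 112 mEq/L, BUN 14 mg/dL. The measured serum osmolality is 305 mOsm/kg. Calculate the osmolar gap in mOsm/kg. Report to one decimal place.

8.6 mOsm/kg

Calculated osmolality = 2·Na + glucose/18 + BUN/2.8
= 2·143 + 98/18 + 14/2.8
= 286 + 5.44 + 5
= 296.44 mOsm/kg ≈ 296.4 mOsm/kg
Osmolar gap = measured − calculated = 305 − 296.4 = 8.6 mOsm/kg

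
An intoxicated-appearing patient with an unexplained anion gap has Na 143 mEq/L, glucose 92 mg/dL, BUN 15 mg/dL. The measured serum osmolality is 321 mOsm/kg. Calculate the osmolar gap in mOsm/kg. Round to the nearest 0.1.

24.5 mOsm/kg

Calculated osmolality = 2·Na + glucose/18 + BUN/2.8
= 2·143 + 92/18 + 15/2.8
= 286 + 5.11 + 5.36
= 296.47 mOsm/kg ≈ 296.5 mOsm/kg
Osmolar gap = measured − calculated = 321 − 296.5 = 24.5 mOsm/kg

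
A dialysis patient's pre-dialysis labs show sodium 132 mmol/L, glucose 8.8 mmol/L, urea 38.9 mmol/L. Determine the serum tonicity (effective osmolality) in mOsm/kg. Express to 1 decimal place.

272.8 mOsm/kg

Effective osmolality excludes urea (freely permeant across cell membranes):
2·Na + glucose
= 2·132 + 8.8
= 264 + 8.8
= 272.8 mOsm/kg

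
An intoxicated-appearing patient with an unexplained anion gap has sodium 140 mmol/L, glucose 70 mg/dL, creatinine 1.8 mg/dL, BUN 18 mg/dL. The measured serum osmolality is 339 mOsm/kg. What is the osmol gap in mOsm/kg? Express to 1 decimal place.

Calculated osmolality = 2·Na + glucose/18 + BUN/2.8
= 2·140 + 70/18 + 18/2.8
= 280 + 3.89 + 6.43
= 290.32 mOsm/kg ≈ 290.3 mOsm/kg
Osmolar gap = measured − calculated = 339 − 290.3 = 48.7 mOsm/kg

48.7 mOsm/kg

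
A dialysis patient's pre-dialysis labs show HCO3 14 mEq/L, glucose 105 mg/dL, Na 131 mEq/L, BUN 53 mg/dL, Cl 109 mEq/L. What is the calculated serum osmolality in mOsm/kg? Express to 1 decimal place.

Calculated osmolality = 2·Na + glucose/18 + BUN/2.8
= 2·131 + 105/18 + 53/2.8
= 262 + 5.83 + 18.93
= 286.76 mOsm/kg

286.8 mOsm/kg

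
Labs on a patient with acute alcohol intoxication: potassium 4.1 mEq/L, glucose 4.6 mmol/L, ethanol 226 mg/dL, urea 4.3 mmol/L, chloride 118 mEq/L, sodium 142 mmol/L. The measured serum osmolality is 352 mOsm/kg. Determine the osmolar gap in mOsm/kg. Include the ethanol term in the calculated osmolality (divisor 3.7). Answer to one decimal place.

-2.0 mOsm/kg

Calculated osmolality = 2·Na + glucose + urea + ethanol/3.7
= 2·142 + 4.6 + 4.3 + 226/3.7
= 284 + 4.60 + 4.30 + 61.08
= 353.98 mOsm/kg ≈ 354.0 mOsm/kg
Osmolar gap = measured − calculated = 352 − 354.0 = -2.0 mOsm/kg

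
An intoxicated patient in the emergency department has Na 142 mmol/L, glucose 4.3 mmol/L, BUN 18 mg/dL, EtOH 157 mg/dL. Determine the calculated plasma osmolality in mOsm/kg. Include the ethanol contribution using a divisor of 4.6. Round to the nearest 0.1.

328.9 mOsm/kg

Calculated osmolality = 2·Na + glucose + BUN/2.8 + ethanol/4.6
= 2·142 + 4.3 + 18/2.8 + 157/4.6
= 284 + 4.30 + 6.43 + 34.13
= 328.86 mOsm/kg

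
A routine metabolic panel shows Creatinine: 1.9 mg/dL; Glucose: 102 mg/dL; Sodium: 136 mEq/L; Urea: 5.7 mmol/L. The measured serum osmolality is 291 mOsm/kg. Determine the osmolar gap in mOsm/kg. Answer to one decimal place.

Calculated osmolality = 2·Na + glucose/18 + urea
= 2·136 + 102/18 + 5.7
= 272 + 5.67 + 5.70
= 283.37 mOsm/kg ≈ 283.4 mOsm/kg
Osmolar gap = measured − calculated = 291 − 283.4 = 7.6 mOsm/kg

7.6 mOsm/kg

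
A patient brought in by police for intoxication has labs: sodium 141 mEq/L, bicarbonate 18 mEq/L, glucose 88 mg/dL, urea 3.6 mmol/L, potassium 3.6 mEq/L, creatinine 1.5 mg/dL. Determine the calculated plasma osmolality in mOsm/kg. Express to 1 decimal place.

Calculated osmolality = 2·Na + glucose/18 + urea
= 2·141 + 88/18 + 3.6
= 282 + 4.89 + 3.60
= 290.49 mOsm/kg

290.5 mOsm/kg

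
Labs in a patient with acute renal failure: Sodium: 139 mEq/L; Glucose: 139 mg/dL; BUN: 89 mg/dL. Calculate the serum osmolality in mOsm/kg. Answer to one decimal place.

317.5 mOsm/kg

Calculated osmolality = 2·Na + glucose/18 + BUN/2.8
= 2·139 + 139/18 + 89/2.8
= 278 + 7.72 + 31.79
= 317.51 mOsm/kg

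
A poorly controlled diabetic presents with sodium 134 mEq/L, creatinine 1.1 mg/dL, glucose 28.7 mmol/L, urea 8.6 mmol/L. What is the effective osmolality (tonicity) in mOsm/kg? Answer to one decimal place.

296.7 mOsm/kg

Effective osmolality excludes urea (freely permeant across cell membranes):
2·Na + glucose
= 2·134 + 28.7
= 268 + 28.7
= 296.7 mOsm/kg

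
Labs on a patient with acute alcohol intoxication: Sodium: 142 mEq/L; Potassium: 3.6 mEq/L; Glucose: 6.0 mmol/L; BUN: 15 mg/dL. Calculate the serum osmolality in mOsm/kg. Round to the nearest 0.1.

295.4 mOsm/kg

Calculated osmolality = 2·Na + glucose + BUN/2.8
= 2·142 + 6 + 15/2.8
= 284 + 6 + 5.36
= 295.36 mOsm/kg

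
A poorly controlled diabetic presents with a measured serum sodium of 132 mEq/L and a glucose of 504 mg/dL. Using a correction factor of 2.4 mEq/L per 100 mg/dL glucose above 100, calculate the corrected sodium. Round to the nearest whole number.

Corrected Na = measured Na + 2.4 · (glucose − 100)/100
= 132 + 2.4 · (504 − 100)/100
= 132 + 9.7
= 141.7 mEq/L

142 mEq/L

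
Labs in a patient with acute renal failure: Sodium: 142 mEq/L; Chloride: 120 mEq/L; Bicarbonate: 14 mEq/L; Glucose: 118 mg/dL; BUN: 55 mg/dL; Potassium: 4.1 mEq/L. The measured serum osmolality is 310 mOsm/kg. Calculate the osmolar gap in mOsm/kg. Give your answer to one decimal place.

-0.2 mOsm/kg

Calculated osmolality = 2·Na + glucose/18 + BUN/2.8
= 2·142 + 118/18 + 55/2.8
= 284 + 6.56 + 19.64
= 310.2 mOsm/kg ≈ 310.2 mOsm/kg
Osmolar gap = measured − calculated = 310 − 310.2 = -0.2 mOsm/kg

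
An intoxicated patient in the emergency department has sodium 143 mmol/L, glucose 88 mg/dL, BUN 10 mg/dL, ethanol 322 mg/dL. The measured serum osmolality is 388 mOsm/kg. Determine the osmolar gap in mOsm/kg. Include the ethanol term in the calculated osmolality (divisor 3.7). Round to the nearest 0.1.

6.5 mOsm/kg

Calculated osmolality = 2·Na + glucose/18 + BUN/2.8 + ethanol/3.7
= 2·143 + 88/18 + 10/2.8 + 322/3.7
= 286 + 4.89 + 3.57 + 87.03
= 381.49 mOsm/kg ≈ 381.5 mOsm/kg
Osmolar gap = measured − calculated = 388 − 381.5 = 6.5 mOsm/kg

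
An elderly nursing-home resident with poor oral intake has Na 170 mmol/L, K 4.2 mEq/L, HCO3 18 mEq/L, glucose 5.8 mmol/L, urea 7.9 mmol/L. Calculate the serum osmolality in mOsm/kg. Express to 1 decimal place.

353.7 mOsm/kg

Calculated osmolality = 2·Na + glucose + urea
= 2·170 + 5.8 + 7.9
= 340 + 5.80 + 7.90
= 353.7 mOsm/kg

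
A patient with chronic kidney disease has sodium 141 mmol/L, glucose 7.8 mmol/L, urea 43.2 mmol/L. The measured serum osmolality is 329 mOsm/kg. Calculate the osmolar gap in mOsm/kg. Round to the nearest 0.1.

Calculated osmolality = 2·Na + glucose + urea
= 2·141 + 7.8 + 43.2
= 282 + 7.80 + 43.20
= 333 mOsm/kg ≈ 333.0 mOsm/kg
Osmolar gap = measured − calculated = 329 − 333.0 = -4.0 mOsm/kg

-4.0 mOsm/kg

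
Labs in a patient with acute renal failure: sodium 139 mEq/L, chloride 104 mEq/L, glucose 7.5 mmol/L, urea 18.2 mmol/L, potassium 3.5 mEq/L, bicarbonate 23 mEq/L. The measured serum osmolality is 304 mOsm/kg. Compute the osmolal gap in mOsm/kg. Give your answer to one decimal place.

Calculated osmolality = 2·Na + glucose + urea
= 2·139 + 7.5 + 18.2
= 278 + 7.50 + 18.20
= 303.7 mOsm/kg ≈ 303.7 mOsm/kg
Osmolar gap = measured − calculated = 304 − 303.7 = 0.3 mOsm/kg

0.3 mOsm/kg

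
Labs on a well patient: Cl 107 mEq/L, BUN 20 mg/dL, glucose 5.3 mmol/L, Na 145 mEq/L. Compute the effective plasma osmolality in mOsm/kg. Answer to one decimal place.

Effective osmolality excludes urea (freely permeant across cell membranes):
2·Na + glucose
= 2·145 + 5.3
= 290 + 5.3
= 295.3 mOsm/kg

295.3 mOsm/kg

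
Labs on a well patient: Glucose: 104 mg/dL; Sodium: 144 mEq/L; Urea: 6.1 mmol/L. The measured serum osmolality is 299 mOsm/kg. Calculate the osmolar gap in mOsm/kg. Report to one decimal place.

-0.9 mOsm/kg

Calculated osmolality = 2·Na + glucose/18 + urea
= 2·144 + 104/18 + 6.1
= 288 + 5.78 + 6.10
= 299.88 mOsm/kg ≈ 299.9 mOsm/kg
Osmolar gap = measured − calculated = 299 − 299.9 = -0.9 mOsm/kg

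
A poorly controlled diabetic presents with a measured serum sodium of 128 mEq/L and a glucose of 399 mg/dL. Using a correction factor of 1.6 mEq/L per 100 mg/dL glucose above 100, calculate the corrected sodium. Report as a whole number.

Corrected Na = measured Na + 1.6 · (glucose − 100)/100
= 128 + 1.6 · (399 − 100)/100
= 128 + 4.8
= 132.8 mEq/L

133 mEq/L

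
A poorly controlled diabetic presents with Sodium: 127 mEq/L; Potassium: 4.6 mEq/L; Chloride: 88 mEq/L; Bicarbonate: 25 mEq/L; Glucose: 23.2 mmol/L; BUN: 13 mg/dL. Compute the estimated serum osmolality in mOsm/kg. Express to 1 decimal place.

Calculated osmolality = 2·Na + glucose + BUN/2.8
= 2·127 + 23.2 + 13/2.8
= 254 + 23.20 + 4.64
= 281.84 mOsm/kg

281.8 mOsm/kg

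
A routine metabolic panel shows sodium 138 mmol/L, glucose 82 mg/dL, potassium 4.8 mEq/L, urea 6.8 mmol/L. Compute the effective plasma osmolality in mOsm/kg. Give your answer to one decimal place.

Effective osmolality excludes urea (freely permeant across cell membranes):
2·Na + glucose/18
= 2·138 + 82/18
= 276 + 4.56
= 280.56 mOsm/kg

280.6 mOsm/kg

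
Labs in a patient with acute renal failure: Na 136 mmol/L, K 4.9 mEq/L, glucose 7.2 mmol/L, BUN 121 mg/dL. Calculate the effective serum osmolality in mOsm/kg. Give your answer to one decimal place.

Effective osmolality excludes urea (freely permeant across cell membranes):
2·Na + glucose
= 2·136 + 7.2
= 272 + 7.2
= 279.2 mOsm/kg

279.2 mOsm/kg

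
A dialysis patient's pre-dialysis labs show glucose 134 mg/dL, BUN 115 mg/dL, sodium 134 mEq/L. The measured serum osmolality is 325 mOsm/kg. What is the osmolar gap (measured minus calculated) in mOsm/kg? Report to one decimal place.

Calculated osmolality = 2·Na + glucose/18 + BUN/2.8
= 2·134 + 134/18 + 115/2.8
= 268 + 7.44 + 41.07
= 316.51 mOsm/kg ≈ 316.5 mOsm/kg
Osmolar gap = measured − calculated = 325 − 316.5 = 8.5 mOsm/kg

8.5 mOsm/kg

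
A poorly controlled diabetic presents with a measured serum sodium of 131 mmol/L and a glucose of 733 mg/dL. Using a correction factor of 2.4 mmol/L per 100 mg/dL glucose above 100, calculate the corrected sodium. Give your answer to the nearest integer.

Corrected Na = measured Na + 2.4 · (glucose − 100)/100
= 131 + 2.4 · (733 − 100)/100
= 131 + 15.2
= 146.2 mmol/L

146 mmol/L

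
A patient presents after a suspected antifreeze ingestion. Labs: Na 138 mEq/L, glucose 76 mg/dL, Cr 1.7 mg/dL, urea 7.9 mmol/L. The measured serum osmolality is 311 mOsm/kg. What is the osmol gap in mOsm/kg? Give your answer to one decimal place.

22.9 mOsm/kg

Calculated osmolality = 2·Na + glucose/18 + urea
= 2·138 + 76/18 + 7.9
= 276 + 4.22 + 7.90
= 288.12 mOsm/kg ≈ 288.1 mOsm/kg
Osmolar gap = measured − calculated = 311 − 288.1 = 22.9 mOsm/kg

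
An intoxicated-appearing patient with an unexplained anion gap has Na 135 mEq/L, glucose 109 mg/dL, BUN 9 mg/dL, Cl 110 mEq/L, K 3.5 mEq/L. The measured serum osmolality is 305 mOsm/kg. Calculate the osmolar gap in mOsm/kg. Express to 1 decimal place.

25.7 mOsm/kg

Calculated osmolality = 2·Na + glucose/18 + BUN/2.8
= 2·135 + 109/18 + 9/2.8
= 270 + 6.06 + 3.21
= 279.27 mOsm/kg ≈ 279.3 mOsm/kg
Osmolar gap = measured − calculated = 305 − 279.3 = 25.7 mOsm/kg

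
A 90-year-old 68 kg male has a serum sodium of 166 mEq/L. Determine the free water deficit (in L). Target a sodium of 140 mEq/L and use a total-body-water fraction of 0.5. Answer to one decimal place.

TBW = 0.5 · 68 = 34 L
Free water deficit = TBW · (Na/140 − 1)
= 34 · (166/140 − 1)
= 34 · 0.1857
= 6.31 L

6.3 L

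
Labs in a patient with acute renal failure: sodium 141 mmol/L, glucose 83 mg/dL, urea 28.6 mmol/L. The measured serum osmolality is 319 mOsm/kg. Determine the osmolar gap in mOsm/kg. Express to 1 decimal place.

3.8 mOsm/kg

Calculated osmolality = 2·Na + glucose/18 + urea
= 2·141 + 83/18 + 28.6
= 282 + 4.61 + 28.60
= 315.21 mOsm/kg ≈ 315.2 mOsm/kg
Osmolar gap = measured − calculated = 319 − 315.2 = 3.8 mOsm/kg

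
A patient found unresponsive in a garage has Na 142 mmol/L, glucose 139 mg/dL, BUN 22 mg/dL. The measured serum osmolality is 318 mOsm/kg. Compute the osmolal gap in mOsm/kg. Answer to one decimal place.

18.4 mOsm/kg

Calculated osmolality = 2·Na + glucose/18 + BUN/2.8
= 2·142 + 139/18 + 22/2.8
= 284 + 7.72 + 7.86
= 299.58 mOsm/kg ≈ 299.6 mOsm/kg
Osmolar gap = measured − calculated = 318 − 299.6 = 18.4 mOsm/kg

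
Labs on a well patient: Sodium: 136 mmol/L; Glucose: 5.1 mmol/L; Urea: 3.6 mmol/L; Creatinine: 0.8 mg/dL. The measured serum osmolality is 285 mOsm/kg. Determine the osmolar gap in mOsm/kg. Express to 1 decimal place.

4.3 mOsm/kg

Calculated osmolality = 2·Na + glucose + urea
= 2·136 + 5.1 + 3.6
= 272 + 5.10 + 3.60
= 280.7 mOsm/kg ≈ 280.7 mOsm/kg
Osmolar gap = measured − calculated = 285 − 280.7 = 4.3 mOsm/kg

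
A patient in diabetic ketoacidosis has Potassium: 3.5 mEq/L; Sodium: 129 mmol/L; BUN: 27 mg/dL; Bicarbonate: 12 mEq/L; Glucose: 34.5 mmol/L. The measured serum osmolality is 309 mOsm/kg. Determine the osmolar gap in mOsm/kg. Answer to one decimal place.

6.9 mOsm/kg

Calculated osmolality = 2·Na + glucose + BUN/2.8
= 2·129 + 34.5 + 27/2.8
= 258 + 34.50 + 9.64
= 302.14 mOsm/kg ≈ 302.1 mOsm/kg
Osmolar gap = measured − calculated = 309 − 302.1 = 6.9 mOsm/kg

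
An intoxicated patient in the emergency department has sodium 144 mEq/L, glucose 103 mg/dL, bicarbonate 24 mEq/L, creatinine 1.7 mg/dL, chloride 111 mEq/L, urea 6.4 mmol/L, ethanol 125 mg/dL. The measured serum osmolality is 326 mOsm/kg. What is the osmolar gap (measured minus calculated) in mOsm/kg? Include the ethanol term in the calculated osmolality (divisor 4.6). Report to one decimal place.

-1.3 mOsm/kg

Calculated osmolality = 2·Na + glucose/18 + urea + ethanol/4.6
= 2·144 + 103/18 + 6.4 + 125/4.6
= 288 + 5.72 + 6.40 + 27.17
= 327.29 mOsm/kg ≈ 327.3 mOsm/kg
Osmolar gap = measured − calculated = 326 − 327.3 = -1.3 mOsm/kg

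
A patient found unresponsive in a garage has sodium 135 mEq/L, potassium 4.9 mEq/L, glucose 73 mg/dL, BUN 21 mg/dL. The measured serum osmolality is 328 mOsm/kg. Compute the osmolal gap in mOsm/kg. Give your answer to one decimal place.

Calculated osmolality = 2·Na + glucose/18 + BUN/2.8
= 2·135 + 73/18 + 21/2.8
= 270 + 4.06 + 7.50
= 281.56 mOsm/kg ≈ 281.6 mOsm/kg
Osmolar gap = measured − calculated = 328 − 281.6 = 46.4 mOsm/kg

46.4 mOsm/kg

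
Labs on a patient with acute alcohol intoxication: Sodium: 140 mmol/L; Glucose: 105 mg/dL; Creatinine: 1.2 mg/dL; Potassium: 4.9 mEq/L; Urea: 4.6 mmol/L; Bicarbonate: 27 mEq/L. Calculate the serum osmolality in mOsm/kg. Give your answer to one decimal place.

Calculated osmolality = 2·Na + glucose/18 + urea
= 2·140 + 105/18 + 4.6
= 280 + 5.83 + 4.60
= 290.43 mOsm/kg

290.4 mOsm/kg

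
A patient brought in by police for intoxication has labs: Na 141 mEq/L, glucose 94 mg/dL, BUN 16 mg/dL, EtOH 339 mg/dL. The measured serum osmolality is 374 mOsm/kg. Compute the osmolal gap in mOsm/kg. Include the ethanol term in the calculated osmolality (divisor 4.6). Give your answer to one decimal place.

Calculated osmolality = 2·Na + glucose/18 + BUN/2.8 + ethanol/4.6
= 2·141 + 94/18 + 16/2.8 + 339/4.6
= 282 + 5.22 + 5.71 + 73.70
= 366.63 mOsm/kg ≈ 366.6 mOsm/kg
Osmolar gap = measured − calculated = 374 − 366.6 = 7.4 mOsm/kg

7.4 mOsm/kg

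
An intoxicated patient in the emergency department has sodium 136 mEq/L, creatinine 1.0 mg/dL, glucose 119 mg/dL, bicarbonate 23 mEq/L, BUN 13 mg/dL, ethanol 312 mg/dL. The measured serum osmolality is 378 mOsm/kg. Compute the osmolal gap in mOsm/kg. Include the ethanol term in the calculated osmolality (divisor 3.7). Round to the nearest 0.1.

10.4 mOsm/kg

Calculated osmolality = 2·Na + glucose/18 + BUN/2.8 + ethanol/3.7
= 2·136 + 119/18 + 13/2.8 + 312/3.7
= 272 + 6.61 + 4.64 + 84.32
= 367.57 mOsm/kg ≈ 367.6 mOsm/kg
Osmolar gap = measured − calculated = 378 − 367.6 = 10.4 mOsm/kg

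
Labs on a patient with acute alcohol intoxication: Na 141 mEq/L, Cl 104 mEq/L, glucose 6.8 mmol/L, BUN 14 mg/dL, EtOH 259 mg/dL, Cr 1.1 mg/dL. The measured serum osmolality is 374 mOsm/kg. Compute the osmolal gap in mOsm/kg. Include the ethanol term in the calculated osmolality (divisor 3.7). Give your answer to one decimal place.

Calculated osmolality = 2·Na + glucose + BUN/2.8 + ethanol/3.7
= 2·141 + 6.8 + 14/2.8 + 259/3.7
= 282 + 6.80 + 5 + 70
= 363.8 mOsm/kg ≈ 363.8 mOsm/kg
Osmolar gap = measured − calculated = 374 − 363.8 = 10.2 mOsm/kg

10.2 mOsm/kg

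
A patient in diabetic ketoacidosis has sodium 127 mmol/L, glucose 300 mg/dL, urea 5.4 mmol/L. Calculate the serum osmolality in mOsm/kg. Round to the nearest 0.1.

Calculated osmolality = 2·Na + glucose/18 + urea
= 2·127 + 300/18 + 5.4
= 254 + 16.67 + 5.40
= 276.07 mOsm/kg

276.1 mOsm/kg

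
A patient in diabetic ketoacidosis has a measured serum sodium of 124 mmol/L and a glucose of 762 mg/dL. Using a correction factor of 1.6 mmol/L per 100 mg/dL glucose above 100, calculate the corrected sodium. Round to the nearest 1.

Corrected Na = measured Na + 1.6 · (glucose − 100)/100
= 124 + 1.6 · (762 − 100)/100
= 124 + 10.6
= 134.6 mmol/L

135 mmol/L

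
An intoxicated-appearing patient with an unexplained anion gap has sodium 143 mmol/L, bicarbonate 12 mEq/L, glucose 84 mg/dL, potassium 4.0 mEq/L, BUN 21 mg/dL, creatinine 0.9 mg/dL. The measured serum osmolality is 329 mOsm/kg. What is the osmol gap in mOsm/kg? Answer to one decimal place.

30.8 mOsm/kg

Calculated osmolality = 2·Na + glucose/18 + BUN/2.8
= 2·143 + 84/18 + 21/2.8
= 286 + 4.67 + 7.50
= 298.17 mOsm/kg ≈ 298.2 mOsm/kg
Osmolar gap = measured − calculated = 329 − 298.2 = 30.8 mOsm/kg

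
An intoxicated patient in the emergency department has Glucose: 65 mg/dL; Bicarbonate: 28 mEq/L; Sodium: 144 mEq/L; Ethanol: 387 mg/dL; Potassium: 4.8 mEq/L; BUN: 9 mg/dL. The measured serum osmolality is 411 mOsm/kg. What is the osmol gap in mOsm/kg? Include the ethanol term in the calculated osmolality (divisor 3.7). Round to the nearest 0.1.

11.6 mOsm/kg

Calculated osmolality = 2·Na + glucose/18 + BUN/2.8 + ethanol/3.7
= 2·144 + 65/18 + 9/2.8 + 387/3.7
= 288 + 3.61 + 3.21 + 104.59
= 399.41 mOsm/kg ≈ 399.4 mOsm/kg
Osmolar gap = measured − calculated = 411 − 399.4 = 11.6 mOsm/kg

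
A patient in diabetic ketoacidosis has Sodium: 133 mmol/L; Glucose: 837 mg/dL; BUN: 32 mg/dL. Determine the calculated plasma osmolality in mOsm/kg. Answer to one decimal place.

323.9 mOsm/kg

Calculated osmolality = 2·Na + glucose/18 + BUN/2.8
= 2·133 + 837/18 + 32/2.8
= 266 + 46.50 + 11.43
= 323.93 mOsm/kg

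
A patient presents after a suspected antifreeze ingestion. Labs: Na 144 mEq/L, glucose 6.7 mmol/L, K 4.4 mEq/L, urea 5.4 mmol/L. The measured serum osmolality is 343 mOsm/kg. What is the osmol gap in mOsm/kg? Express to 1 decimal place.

Calculated osmolality = 2·Na + glucose + urea
= 2·144 + 6.7 + 5.4
= 288 + 6.70 + 5.40
= 300.1 mOsm/kg ≈ 300.1 mOsm/kg
Osmolar gap = measured − calculated = 343 − 300.1 = 42.9 mOsm/kg

42.9 mOsm/kg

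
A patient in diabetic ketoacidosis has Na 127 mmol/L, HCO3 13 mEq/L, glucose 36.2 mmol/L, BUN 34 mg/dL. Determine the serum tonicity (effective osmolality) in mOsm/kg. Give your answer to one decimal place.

290.2 mOsm/kg

Effective osmolality excludes urea (freely permeant across cell membranes):
2·Na + glucose
= 2·127 + 36.2
= 254 + 36.2
= 290.2 mOsm/kg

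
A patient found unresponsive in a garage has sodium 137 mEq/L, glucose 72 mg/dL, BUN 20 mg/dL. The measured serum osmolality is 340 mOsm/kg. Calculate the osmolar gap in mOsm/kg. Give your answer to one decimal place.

54.9 mOsm/kg

Calculated osmolality = 2·Na + glucose/18 + BUN/2.8
= 2·137 + 72/18 + 20/2.8
= 274 + 4 + 7.14
= 285.14 mOsm/kg ≈ 285.1 mOsm/kg
Osmolar gap = measured − calculated = 340 − 285.1 = 54.9 mOsm/kg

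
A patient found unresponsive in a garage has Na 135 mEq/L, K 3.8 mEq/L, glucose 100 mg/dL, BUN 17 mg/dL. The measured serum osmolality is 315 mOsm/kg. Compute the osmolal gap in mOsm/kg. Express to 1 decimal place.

Calculated osmolality = 2·Na + glucose/18 + BUN/2.8
= 2·135 + 100/18 + 17/2.8
= 270 + 5.56 + 6.07
= 281.63 mOsm/kg ≈ 281.6 mOsm/kg
Osmolar gap = measured − calculated = 315 − 281.6 = 33.4 mOsm/kg

33.4 mOsm/kg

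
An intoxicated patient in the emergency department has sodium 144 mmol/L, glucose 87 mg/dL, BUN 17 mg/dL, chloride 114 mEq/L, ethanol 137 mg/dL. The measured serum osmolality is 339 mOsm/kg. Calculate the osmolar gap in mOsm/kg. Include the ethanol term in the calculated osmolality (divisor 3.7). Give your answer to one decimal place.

Calculated osmolality = 2·Na + glucose/18 + BUN/2.8 + ethanol/3.7
= 2·144 + 87/18 + 17/2.8 + 137/3.7
= 288 + 4.83 + 6.07 + 37.03
= 335.93 mOsm/kg ≈ 335.9 mOsm/kg
Osmolar gap = measured − calculated = 339 − 335.9 = 3.1 mOsm/kg

3.1 mOsm/kg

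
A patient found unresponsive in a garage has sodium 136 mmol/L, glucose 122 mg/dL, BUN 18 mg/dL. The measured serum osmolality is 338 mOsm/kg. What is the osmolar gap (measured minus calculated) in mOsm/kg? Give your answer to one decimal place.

Calculated osmolality = 2·Na + glucose/18 + BUN/2.8
= 2·136 + 122/18 + 18/2.8
= 272 + 6.78 + 6.43
= 285.21 mOsm/kg ≈ 285.2 mOsm/kg
Osmolar gap = measured − calculated = 338 − 285.2 = 52.8 mOsm/kg

52.8 mOsm/kg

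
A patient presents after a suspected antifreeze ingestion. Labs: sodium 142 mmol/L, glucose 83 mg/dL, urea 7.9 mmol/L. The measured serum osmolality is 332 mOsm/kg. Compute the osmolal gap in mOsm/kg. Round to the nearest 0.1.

35.5 mOsm/kg

Calculated osmolality = 2·Na + glucose/18 + urea
= 2·142 + 83/18 + 7.9
= 284 + 4.61 + 7.90
= 296.51 mOsm/kg ≈ 296.5 mOsm/kg
Osmolar gap = measured − calculated = 332 − 296.5 = 35.5 mOsm/kg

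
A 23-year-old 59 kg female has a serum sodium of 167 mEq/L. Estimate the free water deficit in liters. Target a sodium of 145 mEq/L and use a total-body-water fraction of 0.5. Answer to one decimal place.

4.5 L

TBW = 0.5 · 59 = 29.5 L
Free water deficit = TBW · (Na/145 − 1)
= 29.5 · (167/145 − 1)
= 29.5 · 0.1517
= 4.48 L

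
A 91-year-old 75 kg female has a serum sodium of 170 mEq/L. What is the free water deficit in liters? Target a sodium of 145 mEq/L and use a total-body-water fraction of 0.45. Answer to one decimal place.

5.8 L

TBW = 0.45 · 75 = 33.75 L
Free water deficit = TBW · (Na/145 − 1)
= 33.75 · (170/145 − 1)
= 33.75 · 0.1724
= 5.82 L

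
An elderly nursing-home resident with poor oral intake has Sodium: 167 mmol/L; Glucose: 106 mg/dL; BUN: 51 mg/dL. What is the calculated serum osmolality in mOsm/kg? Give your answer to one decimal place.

358.1 mOsm/kg

Calculated osmolality = 2·Na + glucose/18 + BUN/2.8
= 2·167 + 106/18 + 51/2.8
= 334 + 5.89 + 18.21
= 358.1 mOsm/kg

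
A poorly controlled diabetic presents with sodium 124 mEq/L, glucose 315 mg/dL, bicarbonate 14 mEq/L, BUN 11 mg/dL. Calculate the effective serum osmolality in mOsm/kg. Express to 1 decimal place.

Effective osmolality excludes urea (freely permeant across cell membranes):
2·Na + glucose/18
= 2·124 + 315/18
= 248 + 17.5
= 265.5 mOsm/kg

265.5 mOsm/kg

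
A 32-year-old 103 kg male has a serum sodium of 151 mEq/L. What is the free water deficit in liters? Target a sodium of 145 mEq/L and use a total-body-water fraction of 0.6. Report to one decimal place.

2.6 L

TBW = 0.6 · 103 = 61.8 L
Free water deficit = TBW · (Na/145 − 1)
= 61.8 · (151/145 − 1)
= 61.8 · 0.0414
= 2.56 L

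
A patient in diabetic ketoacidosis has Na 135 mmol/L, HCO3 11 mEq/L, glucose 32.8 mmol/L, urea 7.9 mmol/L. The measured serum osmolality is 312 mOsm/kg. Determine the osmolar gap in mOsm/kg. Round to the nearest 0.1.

1.3 mOsm/kg

Calculated osmolality = 2·Na + glucose + urea
= 2·135 + 32.8 + 7.9
= 270 + 32.80 + 7.90
= 310.7 mOsm/kg ≈ 310.7 mOsm/kg
Osmolar gap = measured − calculated = 312 − 310.7 = 1.3 mOsm/kg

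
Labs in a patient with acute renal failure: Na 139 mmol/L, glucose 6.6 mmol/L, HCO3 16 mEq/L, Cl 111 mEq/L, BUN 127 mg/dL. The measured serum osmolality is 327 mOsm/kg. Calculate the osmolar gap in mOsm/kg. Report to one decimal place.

Calculated osmolality = 2·Na + glucose + BUN/2.8
= 2·139 + 6.6 + 127/2.8
= 278 + 6.60 + 45.36
= 329.96 mOsm/kg ≈ 330.0 mOsm/kg
Osmolar gap = measured − calculated = 327 − 330.0 = -3.0 mOsm/kg

-3.0 mOsm/kg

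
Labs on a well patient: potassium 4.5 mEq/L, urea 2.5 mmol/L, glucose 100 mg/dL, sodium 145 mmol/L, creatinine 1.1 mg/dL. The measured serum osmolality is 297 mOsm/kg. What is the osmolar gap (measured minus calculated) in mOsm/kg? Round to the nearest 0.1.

Calculated osmolality = 2·Na + glucose/18 + urea
= 2·145 + 100/18 + 2.5
= 290 + 5.56 + 2.50
= 298.06 mOsm/kg ≈ 298.1 mOsm/kg
Osmolar gap = measured − calculated = 297 − 298.1 = -1.1 mOsm/kg

-1.1 mOsm/kg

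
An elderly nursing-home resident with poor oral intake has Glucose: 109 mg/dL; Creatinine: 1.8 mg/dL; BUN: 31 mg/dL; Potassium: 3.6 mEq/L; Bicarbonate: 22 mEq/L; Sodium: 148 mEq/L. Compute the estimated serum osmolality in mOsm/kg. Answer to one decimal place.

Calculated osmolality = 2·Na + glucose/18 + BUN/2.8
= 2·148 + 109/18 + 31/2.8
= 296 + 6.06 + 11.07
= 313.13 mOsm/kg

313.1 mOsm/kg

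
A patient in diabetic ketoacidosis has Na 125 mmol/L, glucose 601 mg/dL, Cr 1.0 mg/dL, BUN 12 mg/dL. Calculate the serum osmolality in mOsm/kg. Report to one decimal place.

287.7 mOsm/kg

Calculated osmolality = 2·Na + glucose/18 + BUN/2.8
= 2·125 + 601/18 + 12/2.8
= 250 + 33.39 + 4.29
= 287.68 mOsm/kg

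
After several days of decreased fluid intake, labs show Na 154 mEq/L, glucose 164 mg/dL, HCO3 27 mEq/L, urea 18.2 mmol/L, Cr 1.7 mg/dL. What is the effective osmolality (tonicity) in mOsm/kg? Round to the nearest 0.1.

317.1 mOsm/kg

Effective osmolality excludes urea (freely permeant across cell membranes):
2·Na + glucose/18
= 2·154 + 164/18
= 308 + 9.11
= 317.11 mOsm/kg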